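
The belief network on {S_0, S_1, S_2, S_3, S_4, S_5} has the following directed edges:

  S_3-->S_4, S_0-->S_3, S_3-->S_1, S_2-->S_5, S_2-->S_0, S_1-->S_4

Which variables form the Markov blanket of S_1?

{S_3, S_4}

Parents of S_1: S_3.
Children of S_1: S_4.
Parents of each child, excluding S_1:
  parents(S_4) \ {S_1} = {S_3}.
Taking the union gives {S_3, S_4}.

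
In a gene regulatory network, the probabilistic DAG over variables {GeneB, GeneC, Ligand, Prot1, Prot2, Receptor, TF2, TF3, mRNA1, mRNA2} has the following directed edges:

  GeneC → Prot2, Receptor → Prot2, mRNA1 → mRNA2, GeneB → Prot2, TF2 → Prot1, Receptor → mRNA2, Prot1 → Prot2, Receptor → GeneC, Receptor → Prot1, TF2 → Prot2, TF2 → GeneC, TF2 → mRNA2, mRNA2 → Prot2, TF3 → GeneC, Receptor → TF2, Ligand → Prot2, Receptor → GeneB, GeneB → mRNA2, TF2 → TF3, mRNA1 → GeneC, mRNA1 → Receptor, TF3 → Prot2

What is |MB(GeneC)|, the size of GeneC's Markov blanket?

9

By definition, MB(GeneC) is built from GeneC's parents, GeneC's children, and the co-parents of GeneC.
GeneC has child Prot2.
Parents of GeneC: Receptor, TF2, TF3, mRNA1.
For each child, the remaining parents (spouses of GeneC):
  Prot2's other parents are GeneB, Ligand, Prot1, Receptor, TF2, TF3, mRNA2.
MB(GeneC) = {GeneB, Ligand, Prot1, Prot2, Receptor, TF2, TF3, mRNA1, mRNA2}, which has 9 nodes.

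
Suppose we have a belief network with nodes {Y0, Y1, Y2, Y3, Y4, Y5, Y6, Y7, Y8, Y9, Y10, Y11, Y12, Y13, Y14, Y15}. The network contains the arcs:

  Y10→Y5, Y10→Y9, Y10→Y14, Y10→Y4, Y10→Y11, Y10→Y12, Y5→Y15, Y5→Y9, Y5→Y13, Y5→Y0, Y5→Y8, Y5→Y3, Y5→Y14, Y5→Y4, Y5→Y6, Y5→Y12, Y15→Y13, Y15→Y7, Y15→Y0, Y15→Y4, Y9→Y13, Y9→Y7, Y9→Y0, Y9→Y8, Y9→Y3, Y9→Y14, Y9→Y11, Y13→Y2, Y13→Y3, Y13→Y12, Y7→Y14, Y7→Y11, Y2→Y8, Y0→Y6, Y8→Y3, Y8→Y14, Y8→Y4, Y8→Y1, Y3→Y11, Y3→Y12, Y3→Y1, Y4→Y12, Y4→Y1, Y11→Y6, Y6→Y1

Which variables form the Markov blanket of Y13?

Y13 has children Y2, Y3, Y12.
Pa(Y13) = {Y5, Y9, Y15}.
Co-parents of Y13 (other parents of its children):
  Y2: —
  Y3: Y5, Y8, Y9
  Y12: Y3, Y4, Y5, Y10
So the Markov blanket of Y13 is {Y2, Y3, Y4, Y5, Y8, Y9, Y10, Y12, Y15}.

{Y2, Y3, Y4, Y5, Y8, Y9, Y10, Y12, Y15}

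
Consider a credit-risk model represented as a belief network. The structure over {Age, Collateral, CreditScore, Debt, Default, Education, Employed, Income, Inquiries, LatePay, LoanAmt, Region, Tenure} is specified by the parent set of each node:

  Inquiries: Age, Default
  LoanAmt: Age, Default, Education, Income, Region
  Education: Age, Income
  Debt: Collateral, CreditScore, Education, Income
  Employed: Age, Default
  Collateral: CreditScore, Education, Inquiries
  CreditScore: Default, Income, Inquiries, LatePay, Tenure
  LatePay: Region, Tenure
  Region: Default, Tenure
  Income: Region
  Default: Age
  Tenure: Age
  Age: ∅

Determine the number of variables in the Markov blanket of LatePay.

By definition, MB(LatePay) is built from LatePay's parents, LatePay's children, and the co-parents of LatePay.
LatePay's parents: Region, Tenure.
Ch(LatePay) = {CreditScore}.
Co-parents of LatePay (other parents of its children):
  parents(CreditScore) \ {LatePay} = {Default, Income, Inquiries, Tenure}.
MB(LatePay) = {CreditScore, Default, Income, Inquiries, Region, Tenure}, which has 6 nodes.

6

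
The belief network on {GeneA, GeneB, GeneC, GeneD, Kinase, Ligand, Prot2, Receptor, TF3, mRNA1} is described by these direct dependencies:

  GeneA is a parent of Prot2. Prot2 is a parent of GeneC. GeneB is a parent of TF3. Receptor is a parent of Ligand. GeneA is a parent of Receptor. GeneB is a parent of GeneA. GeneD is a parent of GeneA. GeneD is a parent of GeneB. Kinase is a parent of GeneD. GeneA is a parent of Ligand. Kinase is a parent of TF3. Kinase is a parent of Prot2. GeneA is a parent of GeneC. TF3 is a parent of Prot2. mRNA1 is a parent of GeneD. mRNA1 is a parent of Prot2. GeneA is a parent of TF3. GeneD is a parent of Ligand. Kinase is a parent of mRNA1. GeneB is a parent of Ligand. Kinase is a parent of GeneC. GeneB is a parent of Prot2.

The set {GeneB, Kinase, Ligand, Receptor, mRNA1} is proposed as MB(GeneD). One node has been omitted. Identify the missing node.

GeneD's parents: Kinase, mRNA1.
Ch(GeneD) = {GeneA, GeneB, Ligand}.
Other parents of GeneD's children:
  GeneB: —
  GeneA: GeneB
  Ligand: GeneA, GeneB, Receptor
MB(GeneD) = {GeneA, GeneB, Kinase, Ligand, Receptor, mRNA1}.
Comparing with the claimed set, GeneA is missing.

GeneA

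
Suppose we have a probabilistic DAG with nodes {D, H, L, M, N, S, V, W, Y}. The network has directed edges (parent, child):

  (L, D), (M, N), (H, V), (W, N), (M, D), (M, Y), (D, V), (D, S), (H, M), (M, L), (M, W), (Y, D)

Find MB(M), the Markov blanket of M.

{D, H, L, N, W, Y}

Pa(M) = {H}.
M has children D, L, N, W, Y.
Other parents of M's children:
  Y: no additional parents.
  W has no other parent.
  L: no additional parents.
  parents(D) \ {M} = {L, Y}.
  N's other parent is W.
Taking the union gives {D, H, L, N, W, Y}.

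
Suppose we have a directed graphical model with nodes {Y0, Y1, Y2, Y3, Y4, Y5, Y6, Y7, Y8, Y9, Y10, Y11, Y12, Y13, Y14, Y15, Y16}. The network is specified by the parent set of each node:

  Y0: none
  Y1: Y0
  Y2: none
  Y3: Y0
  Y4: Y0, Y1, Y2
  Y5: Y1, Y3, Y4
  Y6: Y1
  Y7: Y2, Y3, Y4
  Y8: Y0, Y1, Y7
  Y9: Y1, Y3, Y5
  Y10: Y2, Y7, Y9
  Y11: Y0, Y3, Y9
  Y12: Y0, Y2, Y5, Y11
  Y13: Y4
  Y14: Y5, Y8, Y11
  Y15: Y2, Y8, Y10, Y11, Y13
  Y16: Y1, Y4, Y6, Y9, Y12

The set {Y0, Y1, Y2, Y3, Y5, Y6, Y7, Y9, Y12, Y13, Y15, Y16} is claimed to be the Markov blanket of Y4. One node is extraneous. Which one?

Y15

The Markov blanket of a node is its parents, its children, and the other parents of its children.
Y4's children: Y5, Y7, Y13, Y16.
Y4 has parents Y0, Y1, Y2.
Other parents of Y4's children:
  Y5's other parents are Y1, Y3.
  Y7 also has parents Y2, Y3.
  Y13 has no other parent.
  Y16 also has parents Y1, Y6, Y9, Y12.
MB(Y4) = {Y0, Y1, Y2, Y3, Y5, Y6, Y7, Y9, Y12, Y13, Y16}.
Y15 is neither a parent, child, nor co-parent of Y4, so it does not belong.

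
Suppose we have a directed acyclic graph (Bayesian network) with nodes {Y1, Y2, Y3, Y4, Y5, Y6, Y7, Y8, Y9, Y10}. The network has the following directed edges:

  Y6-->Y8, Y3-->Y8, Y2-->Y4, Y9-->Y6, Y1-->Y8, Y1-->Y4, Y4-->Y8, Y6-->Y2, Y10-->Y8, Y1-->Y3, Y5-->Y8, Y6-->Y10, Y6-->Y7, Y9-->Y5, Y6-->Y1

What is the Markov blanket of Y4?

{Y1, Y2, Y3, Y5, Y6, Y8, Y10}

Ch(Y4) = {Y8}.
Y4's parents: Y1, Y2.
Parents of each child, excluding Y4:
  Y8: Y1, Y3, Y5, Y6, Y10
MB(Y4) = {Y1, Y2, Y3, Y5, Y6, Y8, Y10}.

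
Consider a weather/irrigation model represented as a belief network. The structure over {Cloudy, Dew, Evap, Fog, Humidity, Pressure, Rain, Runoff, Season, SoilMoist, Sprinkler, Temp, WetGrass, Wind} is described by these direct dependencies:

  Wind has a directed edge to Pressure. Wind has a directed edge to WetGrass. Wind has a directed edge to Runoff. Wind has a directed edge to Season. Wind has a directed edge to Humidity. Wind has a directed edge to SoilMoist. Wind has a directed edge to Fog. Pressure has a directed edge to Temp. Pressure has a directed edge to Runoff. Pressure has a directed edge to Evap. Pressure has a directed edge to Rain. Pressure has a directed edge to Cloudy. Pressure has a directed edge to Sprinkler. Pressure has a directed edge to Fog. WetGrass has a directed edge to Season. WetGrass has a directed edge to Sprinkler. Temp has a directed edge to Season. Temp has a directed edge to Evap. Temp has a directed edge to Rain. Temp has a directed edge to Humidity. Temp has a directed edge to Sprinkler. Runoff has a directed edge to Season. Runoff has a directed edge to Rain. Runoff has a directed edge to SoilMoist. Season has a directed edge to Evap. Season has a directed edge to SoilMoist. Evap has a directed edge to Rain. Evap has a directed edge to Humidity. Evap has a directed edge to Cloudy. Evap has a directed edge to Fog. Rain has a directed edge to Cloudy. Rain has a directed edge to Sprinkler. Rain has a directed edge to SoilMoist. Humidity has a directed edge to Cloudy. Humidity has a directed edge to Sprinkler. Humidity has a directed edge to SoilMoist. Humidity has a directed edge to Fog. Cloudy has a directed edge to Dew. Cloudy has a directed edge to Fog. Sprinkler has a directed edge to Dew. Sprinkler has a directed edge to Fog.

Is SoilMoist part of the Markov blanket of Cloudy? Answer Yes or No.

No

Pa(Cloudy) = {Evap, Humidity, Pressure, Rain}.
Cloudy's children: Dew, Fog.
Parents of each child, excluding Cloudy:
  Dew: Sprinkler
  Fog: Evap, Humidity, Pressure, Sprinkler, Wind
MB(Cloudy) = {Dew, Evap, Fog, Humidity, Pressure, Rain, Sprinkler, Wind}; SoilMoist is not in this set.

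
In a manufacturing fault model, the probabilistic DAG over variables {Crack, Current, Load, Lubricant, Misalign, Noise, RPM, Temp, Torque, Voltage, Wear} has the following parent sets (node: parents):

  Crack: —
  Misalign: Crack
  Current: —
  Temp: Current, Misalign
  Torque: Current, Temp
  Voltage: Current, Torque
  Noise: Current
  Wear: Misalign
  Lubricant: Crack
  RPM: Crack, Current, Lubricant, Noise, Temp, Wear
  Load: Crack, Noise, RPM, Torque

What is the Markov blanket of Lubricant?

{Crack, Current, Noise, RPM, Temp, Wear}

Parents of Lubricant: Crack.
Children of Lubricant: RPM.
For each child, the remaining parents (spouses of Lubricant):
  RPM also has parents Crack, Current, Noise, Temp, Wear.
So the Markov blanket of Lubricant is {Crack, Current, Noise, RPM, Temp, Wear}.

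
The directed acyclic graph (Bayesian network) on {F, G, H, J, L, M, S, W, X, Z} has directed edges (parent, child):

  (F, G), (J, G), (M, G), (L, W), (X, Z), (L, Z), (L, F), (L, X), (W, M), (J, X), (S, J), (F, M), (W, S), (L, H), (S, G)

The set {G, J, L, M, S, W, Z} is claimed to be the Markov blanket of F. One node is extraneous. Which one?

By definition, MB(F) is built from F's parents, F's children, and the co-parents of F.
F has parent L.
Ch(F) = {G, M}.
Other parents of F's children:
  M's other parent is W.
  G's other parents are J, M, S.
MB(F) = {G, J, L, M, S, W}.
Z is neither a parent, child, nor co-parent of F, so it does not belong.

Z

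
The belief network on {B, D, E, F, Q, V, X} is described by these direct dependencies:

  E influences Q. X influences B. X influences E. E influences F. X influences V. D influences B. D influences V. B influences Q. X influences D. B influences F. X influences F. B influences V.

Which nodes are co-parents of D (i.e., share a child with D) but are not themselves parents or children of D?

Children of D: B, V.
  B: X
  V: B, X
Excluding nodes already adjacent to D (B, V, X), the co-parent-only contribution is {}.

{}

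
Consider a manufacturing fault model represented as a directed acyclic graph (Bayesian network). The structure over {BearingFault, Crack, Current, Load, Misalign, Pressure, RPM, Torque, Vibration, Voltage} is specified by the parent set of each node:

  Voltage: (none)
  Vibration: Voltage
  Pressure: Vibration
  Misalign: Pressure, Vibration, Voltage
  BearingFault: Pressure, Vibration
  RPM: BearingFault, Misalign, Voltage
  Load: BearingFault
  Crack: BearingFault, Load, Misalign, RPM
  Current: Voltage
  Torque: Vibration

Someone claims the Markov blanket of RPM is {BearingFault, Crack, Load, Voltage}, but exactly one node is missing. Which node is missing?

Misalign

RPM has child Crack.
RPM's parents: BearingFault, Misalign, Voltage.
Co-parents of RPM (other parents of its children):
  Crack: BearingFault, Load, Misalign
MB(RPM) = {BearingFault, Crack, Load, Misalign, Voltage}.
Comparing with the claimed set, Misalign is missing.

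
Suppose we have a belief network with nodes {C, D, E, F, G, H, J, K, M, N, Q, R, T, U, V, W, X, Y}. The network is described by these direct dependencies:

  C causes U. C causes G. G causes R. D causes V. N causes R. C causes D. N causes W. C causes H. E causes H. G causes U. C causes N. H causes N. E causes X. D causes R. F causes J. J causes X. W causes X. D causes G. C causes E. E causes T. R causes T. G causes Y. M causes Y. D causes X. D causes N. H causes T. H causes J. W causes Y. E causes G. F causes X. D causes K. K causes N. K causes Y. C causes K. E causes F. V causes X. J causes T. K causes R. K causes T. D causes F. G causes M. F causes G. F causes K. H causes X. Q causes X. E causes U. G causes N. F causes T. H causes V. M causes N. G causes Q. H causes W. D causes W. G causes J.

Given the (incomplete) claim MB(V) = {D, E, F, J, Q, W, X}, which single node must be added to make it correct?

The Markov blanket of a node is its parents, its children, and the other parents of its children.
Parents of V: D, H.
V has child X.
Other parents of V's children:
  parents(X) \ {V} = {D, E, F, H, J, Q, W}.
MB(V) = {D, E, F, H, J, Q, W, X}.
Comparing with the claimed set, H is missing.

H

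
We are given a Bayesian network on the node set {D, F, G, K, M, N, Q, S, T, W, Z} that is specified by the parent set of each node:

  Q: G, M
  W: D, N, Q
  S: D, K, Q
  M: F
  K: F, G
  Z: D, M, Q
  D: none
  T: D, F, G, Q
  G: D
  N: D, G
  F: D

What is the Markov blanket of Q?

{D, F, G, K, M, N, S, T, W, Z}

Parents of Q: G, M.
Q has children S, T, W, Z.
Co-parents of Q (other parents of its children):
  S also has parents D, K.
  T also has parents D, F, G.
  W also has parents D, N.
  Z also has parents D, M.
So the Markov blanket of Q is {D, F, G, K, M, N, S, T, W, Z}.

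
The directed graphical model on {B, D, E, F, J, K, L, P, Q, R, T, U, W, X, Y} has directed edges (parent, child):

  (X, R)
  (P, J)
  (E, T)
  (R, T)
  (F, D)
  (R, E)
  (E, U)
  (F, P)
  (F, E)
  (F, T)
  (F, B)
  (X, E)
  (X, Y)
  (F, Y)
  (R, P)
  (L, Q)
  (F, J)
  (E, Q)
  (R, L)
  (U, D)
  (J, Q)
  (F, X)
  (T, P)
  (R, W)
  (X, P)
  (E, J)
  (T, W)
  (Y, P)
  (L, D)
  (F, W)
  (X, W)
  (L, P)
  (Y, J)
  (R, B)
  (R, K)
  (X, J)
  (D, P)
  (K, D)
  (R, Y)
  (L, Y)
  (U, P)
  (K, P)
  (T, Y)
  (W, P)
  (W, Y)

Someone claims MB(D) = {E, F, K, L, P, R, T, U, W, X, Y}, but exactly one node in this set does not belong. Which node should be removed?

E

A node's Markov blanket = Pa ∪ Ch ∪ (parents of Ch other than the node itself).
D's parents: F, K, L, U.
D's children: P.
Co-parents of D (other parents of its children):
  P also has parents F, K, L, R, T, U, W, X, Y.
MB(D) = {F, K, L, P, R, T, U, W, X, Y}.
E is neither a parent, child, nor co-parent of D, so it does not belong.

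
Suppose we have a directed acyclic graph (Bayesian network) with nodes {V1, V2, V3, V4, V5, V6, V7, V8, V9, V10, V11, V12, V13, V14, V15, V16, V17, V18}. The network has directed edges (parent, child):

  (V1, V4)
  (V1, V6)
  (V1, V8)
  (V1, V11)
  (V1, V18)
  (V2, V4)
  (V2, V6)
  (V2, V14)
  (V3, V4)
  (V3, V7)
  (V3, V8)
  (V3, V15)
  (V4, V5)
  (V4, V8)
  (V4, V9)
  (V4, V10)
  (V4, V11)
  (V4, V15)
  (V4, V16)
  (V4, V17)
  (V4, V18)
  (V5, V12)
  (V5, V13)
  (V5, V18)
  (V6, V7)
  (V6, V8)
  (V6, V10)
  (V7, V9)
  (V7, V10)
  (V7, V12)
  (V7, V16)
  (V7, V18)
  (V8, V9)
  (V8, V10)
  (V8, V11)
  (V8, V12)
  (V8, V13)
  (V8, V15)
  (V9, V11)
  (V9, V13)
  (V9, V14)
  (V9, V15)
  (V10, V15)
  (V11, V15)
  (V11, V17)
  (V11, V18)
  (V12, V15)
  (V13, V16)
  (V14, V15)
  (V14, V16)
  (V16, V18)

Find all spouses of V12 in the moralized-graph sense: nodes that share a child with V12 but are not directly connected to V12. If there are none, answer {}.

{V3, V4, V9, V10, V11, V14}

Children of V12: V15.
  parents(V15) \ {V12} = {V3, V4, V8, V9, V10, V11, V14}.
Excluding nodes already adjacent to V12 (V5, V7, V8, V15), the co-parent-only contribution is {V3, V4, V9, V10, V11, V14}.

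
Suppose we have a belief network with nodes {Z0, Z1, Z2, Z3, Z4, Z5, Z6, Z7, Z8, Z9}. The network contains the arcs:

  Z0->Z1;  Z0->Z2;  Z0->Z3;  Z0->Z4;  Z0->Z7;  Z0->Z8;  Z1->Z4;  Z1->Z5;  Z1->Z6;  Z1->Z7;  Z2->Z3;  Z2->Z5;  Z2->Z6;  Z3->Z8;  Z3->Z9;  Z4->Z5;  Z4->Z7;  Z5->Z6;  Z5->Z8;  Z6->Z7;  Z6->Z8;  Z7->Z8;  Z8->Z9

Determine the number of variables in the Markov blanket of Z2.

6

Pa(Z2) = {Z0}.
Children of Z2: Z3, Z5, Z6.
For each child, the remaining parents (spouses of Z2):
  parents(Z3) \ {Z2} = {Z0}.
  Z5 also has parents Z1, Z4.
  Z6's other parents are Z1, Z5.
MB(Z2) = {Z0, Z1, Z3, Z4, Z5, Z6}, which has 6 nodes.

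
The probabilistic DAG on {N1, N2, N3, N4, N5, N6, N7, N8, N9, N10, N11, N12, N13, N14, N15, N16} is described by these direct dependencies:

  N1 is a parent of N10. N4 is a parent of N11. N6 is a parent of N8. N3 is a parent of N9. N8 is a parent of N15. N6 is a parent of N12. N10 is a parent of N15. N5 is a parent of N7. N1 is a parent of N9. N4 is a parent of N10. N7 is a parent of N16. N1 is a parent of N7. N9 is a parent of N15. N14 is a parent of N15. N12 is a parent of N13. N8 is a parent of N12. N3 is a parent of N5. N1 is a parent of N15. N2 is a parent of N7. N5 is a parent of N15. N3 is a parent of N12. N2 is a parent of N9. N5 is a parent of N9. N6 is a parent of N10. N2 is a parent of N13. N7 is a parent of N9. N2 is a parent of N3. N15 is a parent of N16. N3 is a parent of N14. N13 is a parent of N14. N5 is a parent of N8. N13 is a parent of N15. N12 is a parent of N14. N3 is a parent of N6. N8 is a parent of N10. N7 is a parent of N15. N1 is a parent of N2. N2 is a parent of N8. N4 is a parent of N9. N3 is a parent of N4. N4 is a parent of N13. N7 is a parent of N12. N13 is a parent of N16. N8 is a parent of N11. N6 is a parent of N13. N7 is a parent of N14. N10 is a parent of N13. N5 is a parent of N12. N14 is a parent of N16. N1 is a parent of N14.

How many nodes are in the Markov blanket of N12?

The Markov blanket of a node is its parents, its children, and the other parents of its children.
Pa(N12) = {N3, N5, N6, N7, N8}.
N12 has children N13, N14.
For each child, the remaining parents (spouses of N12):
  N13's other parents are N2, N4, N6, N10.
  parents(N14) \ {N12} = {N1, N3, N7, N13}.
MB(N12) = {N1, N2, N3, N4, N5, N6, N7, N8, N10, N13, N14}, which has 11 nodes.

11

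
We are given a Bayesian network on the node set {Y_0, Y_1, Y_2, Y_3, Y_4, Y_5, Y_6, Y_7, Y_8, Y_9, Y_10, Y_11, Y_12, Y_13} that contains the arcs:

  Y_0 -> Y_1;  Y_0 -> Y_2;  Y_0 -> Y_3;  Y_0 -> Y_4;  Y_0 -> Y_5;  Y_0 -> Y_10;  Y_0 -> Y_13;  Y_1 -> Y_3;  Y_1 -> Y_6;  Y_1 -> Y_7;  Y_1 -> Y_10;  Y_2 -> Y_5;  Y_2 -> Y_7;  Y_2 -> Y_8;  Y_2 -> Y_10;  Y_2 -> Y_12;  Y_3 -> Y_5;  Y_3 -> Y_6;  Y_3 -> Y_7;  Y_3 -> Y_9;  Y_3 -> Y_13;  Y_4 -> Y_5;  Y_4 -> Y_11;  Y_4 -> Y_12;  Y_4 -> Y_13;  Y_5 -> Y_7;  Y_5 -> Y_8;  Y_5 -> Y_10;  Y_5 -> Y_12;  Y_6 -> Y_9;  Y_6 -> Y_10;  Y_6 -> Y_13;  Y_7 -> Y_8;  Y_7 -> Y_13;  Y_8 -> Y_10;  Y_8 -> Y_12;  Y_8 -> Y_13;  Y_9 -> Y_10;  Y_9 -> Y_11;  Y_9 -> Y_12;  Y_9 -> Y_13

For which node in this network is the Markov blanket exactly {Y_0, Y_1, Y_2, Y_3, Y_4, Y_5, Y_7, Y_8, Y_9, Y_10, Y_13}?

Y_6

The target node must have every member of {Y_0, Y_1, Y_2, Y_3, Y_4, Y_5, Y_7, Y_8, Y_9, Y_10, Y_13} as a parent, child, or co-parent, and no others.
Parents of Y_6: Y_1, Y_3; children: Y_9, Y_10, Y_13; co-parents: Y_0, Y_1, Y_2, Y_3, Y_4, Y_5, Y_7, Y_8, Y_9.
These exactly cover the given set, so the node is Y_6.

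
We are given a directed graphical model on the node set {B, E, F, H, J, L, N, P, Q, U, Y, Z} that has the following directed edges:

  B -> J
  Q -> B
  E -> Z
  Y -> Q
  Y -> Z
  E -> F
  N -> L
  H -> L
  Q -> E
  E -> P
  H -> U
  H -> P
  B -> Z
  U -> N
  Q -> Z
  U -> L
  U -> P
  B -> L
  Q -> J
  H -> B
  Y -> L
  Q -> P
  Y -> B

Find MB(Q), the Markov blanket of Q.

The Markov blanket of a node is its parents, its children, and the other parents of its children.
Parents of Q: Y.
Q's children: B, E, J, P, Z.
Parents of each child, excluding Q:
  B also has parents H, Y.
  E: no additional parents.
  Z also has parents B, E, Y.
  parents(J) \ {Q} = {B}.
  P's other parents are E, H, U.
MB(Q) = {B, E, H, J, P, U, Y, Z}.

{B, E, H, J, P, U, Y, Z}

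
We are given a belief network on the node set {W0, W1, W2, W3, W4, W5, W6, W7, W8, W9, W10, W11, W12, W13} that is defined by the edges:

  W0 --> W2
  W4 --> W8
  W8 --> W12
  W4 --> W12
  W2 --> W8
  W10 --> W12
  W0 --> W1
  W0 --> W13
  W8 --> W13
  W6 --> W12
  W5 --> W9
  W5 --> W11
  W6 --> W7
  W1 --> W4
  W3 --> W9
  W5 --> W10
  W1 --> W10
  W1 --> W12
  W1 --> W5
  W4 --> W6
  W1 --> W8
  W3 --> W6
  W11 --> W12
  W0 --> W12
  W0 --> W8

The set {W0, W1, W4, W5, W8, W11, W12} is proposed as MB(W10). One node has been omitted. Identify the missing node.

W6

The Markov blanket of a node is its parents, its children, and the other parents of its children.
Parents of W10: W1, W5.
W10's children: W12.
Other parents of W10's children:
  W12: W0, W1, W4, W6, W8, W11
MB(W10) = {W0, W1, W4, W5, W6, W8, W11, W12}.
Comparing with the claimed set, W6 is missing.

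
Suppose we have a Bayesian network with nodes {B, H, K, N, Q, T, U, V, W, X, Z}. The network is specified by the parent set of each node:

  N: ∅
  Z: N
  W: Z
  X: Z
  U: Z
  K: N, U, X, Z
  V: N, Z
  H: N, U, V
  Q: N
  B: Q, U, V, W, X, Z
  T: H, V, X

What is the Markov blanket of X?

The Markov blanket of a node is its parents, its children, and the other parents of its children.
Parents of X: Z.
X has children B, K, T.
Co-parents of X (other parents of its children):
  K: N, U, Z
  B: Q, U, V, W, Z
  T: H, V
So the Markov blanket of X is {B, H, K, N, Q, T, U, V, W, Z}.

{B, H, K, N, Q, T, U, V, W, Z}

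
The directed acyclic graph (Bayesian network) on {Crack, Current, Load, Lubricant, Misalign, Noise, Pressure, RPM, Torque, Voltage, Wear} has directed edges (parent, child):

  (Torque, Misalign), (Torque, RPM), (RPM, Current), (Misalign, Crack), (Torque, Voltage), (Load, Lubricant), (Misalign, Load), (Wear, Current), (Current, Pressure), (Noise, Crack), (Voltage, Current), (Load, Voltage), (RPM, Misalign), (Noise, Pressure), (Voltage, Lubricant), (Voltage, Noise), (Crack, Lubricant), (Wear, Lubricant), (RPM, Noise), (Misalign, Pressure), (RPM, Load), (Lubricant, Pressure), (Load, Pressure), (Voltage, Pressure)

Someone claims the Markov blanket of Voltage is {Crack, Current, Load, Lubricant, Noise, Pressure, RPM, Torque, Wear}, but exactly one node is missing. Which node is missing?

Misalign

A node's Markov blanket = Pa ∪ Ch ∪ (parents of Ch other than the node itself).
Voltage has parents Load, Torque.
Voltage's children: Current, Lubricant, Noise, Pressure.
Parents of each child, excluding Voltage:
  Current: RPM, Wear
  Noise: RPM
  Lubricant: Crack, Load, Wear
  Pressure: Current, Load, Lubricant, Misalign, Noise
MB(Voltage) = {Crack, Current, Load, Lubricant, Misalign, Noise, Pressure, RPM, Torque, Wear}.
Comparing with the claimed set, Misalign is missing.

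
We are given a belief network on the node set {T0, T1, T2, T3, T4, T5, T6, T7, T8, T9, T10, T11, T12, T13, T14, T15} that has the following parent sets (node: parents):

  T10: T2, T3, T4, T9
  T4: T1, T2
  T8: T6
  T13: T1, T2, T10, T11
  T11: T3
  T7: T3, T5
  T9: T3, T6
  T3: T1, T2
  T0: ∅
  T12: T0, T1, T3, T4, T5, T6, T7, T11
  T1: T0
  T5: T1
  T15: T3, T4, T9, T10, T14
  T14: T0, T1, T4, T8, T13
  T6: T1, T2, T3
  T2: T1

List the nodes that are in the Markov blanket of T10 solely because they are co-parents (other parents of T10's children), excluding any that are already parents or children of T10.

Children of T10: T13, T15.
  T13: T1, T2, T11
  T15: T3, T4, T9, T14
Excluding nodes already adjacent to T10 (T2, T3, T4, T9, T13, T15), the co-parent-only contribution is {T1, T11, T14}.

{T1, T11, T14}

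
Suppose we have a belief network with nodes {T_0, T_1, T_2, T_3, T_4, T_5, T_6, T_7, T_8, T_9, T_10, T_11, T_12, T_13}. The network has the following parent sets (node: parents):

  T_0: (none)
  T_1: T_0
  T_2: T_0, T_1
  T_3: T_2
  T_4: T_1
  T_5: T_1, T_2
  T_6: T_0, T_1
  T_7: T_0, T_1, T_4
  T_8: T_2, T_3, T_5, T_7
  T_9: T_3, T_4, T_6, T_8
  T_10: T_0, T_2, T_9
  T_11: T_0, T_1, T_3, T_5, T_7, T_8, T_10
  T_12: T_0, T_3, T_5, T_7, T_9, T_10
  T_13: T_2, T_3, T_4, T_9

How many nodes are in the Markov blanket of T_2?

By definition, MB(T_2) is built from T_2's parents, T_2's children, and the co-parents of T_2.
Parents of T_2: T_0, T_1.
Children of T_2: T_3, T_5, T_8, T_10, T_13.
For each child, the remaining parents (spouses of T_2):
  T_3: —
  T_5: T_1
  T_8: T_3, T_5, T_7
  T_10: T_0, T_9
  T_13: T_3, T_4, T_9
MB(T_2) = {T_0, T_1, T_3, T_4, T_5, T_7, T_8, T_9, T_10, T_13}, which has 10 nodes.

10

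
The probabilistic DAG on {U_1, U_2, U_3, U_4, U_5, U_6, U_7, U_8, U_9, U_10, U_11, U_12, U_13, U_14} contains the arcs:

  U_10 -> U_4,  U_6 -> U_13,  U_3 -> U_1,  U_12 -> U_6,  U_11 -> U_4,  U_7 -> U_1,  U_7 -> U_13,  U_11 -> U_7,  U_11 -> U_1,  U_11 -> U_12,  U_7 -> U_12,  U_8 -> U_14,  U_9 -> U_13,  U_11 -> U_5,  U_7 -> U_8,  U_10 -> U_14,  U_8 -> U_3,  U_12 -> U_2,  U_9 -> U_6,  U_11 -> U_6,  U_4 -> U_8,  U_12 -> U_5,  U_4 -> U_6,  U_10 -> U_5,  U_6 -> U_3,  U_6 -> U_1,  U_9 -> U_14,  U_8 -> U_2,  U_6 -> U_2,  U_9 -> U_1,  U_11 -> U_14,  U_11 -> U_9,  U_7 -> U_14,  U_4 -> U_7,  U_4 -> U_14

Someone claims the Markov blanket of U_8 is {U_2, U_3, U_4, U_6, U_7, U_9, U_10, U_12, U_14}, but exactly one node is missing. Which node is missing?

U_11

U_8 has parents U_4, U_7.
U_8 has children U_2, U_3, U_14.
Co-parents of U_8 (other parents of its children):
  U_3 also has parent U_6.
  parents(U_14) \ {U_8} = {U_4, U_7, U_9, U_10, U_11}.
  U_2's other parents are U_6, U_12.
MB(U_8) = {U_2, U_3, U_4, U_6, U_7, U_9, U_10, U_11, U_12, U_14}.
Comparing with the claimed set, U_11 is missing.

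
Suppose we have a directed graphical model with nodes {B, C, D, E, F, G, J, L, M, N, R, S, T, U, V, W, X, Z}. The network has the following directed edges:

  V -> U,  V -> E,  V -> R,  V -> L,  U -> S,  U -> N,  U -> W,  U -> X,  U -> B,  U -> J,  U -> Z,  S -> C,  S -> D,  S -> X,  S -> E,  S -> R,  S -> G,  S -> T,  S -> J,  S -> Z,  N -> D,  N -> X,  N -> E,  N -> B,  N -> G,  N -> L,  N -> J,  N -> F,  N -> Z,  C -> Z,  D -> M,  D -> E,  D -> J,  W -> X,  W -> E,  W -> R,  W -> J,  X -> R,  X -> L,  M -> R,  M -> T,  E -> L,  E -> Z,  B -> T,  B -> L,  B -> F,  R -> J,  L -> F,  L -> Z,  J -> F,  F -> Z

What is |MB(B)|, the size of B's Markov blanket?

11

The Markov blanket of a node is its parents, its children, and the other parents of its children.
B's parents: N, U.
Ch(B) = {F, L, T}.
Co-parents of B (other parents of its children):
  T also has parents M, S.
  parents(L) \ {B} = {E, N, V, X}.
  F also has parents J, L, N.
MB(B) = {E, F, J, L, M, N, S, T, U, V, X}, which has 11 nodes.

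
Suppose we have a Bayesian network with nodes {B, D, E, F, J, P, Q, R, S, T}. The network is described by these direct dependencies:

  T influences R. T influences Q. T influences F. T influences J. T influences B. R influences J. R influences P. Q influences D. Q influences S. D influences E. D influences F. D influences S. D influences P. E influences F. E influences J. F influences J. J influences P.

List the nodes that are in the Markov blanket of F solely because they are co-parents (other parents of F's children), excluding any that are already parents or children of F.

{R}

Children of F: J.
  J also has parents E, R, T.
Excluding nodes already adjacent to F (D, E, J, T), the co-parent-only contribution is {R}.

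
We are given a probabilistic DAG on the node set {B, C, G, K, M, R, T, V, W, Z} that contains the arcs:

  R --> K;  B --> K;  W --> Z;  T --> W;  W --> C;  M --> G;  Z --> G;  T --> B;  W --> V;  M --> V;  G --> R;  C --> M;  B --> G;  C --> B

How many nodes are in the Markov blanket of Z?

4

Recall MB(v) = parents ∪ children ∪ spouses, where spouses are the other parents of v's children.
Pa(Z) = {W}.
Children of Z: G.
Parents of each child, excluding Z:
  G: B, M
MB(Z) = {B, G, M, W}, which has 4 nodes.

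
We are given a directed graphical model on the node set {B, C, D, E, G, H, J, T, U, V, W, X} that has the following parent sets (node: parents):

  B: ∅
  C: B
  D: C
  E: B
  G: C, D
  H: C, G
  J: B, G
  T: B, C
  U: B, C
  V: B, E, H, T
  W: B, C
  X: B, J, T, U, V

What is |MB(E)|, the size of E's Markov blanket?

4

E's parents: B.
E has child V.
Parents of each child, excluding E:
  V also has parents B, H, T.
MB(E) = {B, H, T, V}, which has 4 nodes.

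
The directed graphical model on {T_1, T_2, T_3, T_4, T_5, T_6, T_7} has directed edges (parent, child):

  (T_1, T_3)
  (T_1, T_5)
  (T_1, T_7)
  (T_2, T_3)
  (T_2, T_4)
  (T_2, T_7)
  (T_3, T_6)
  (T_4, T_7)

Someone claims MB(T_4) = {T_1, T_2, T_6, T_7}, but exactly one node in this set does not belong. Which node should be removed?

Recall MB(v) = parents ∪ children ∪ spouses, where spouses are the other parents of v's children.
T_4 has parent T_2.
Children of T_4: T_7.
Other parents of T_4's children:
  T_7's other parents are T_1, T_2.
MB(T_4) = {T_1, T_2, T_7}.
T_6 is neither a parent, child, nor co-parent of T_4, so it does not belong.

T_6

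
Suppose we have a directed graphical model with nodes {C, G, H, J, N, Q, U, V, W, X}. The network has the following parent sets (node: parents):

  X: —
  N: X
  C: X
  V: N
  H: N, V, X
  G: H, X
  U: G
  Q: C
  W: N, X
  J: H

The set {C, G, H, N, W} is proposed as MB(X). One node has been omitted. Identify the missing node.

V

The Markov blanket of a node is its parents, its children, and the other parents of its children.
X has no parents.
X has children C, G, H, N, W.
Other parents of X's children:
  N: no additional parents.
  C: no additional parents.
  H also has parents N, V.
  G also has parent H.
  parents(W) \ {X} = {N}.
MB(X) = {C, G, H, N, V, W}.
Comparing with the claimed set, V is missing.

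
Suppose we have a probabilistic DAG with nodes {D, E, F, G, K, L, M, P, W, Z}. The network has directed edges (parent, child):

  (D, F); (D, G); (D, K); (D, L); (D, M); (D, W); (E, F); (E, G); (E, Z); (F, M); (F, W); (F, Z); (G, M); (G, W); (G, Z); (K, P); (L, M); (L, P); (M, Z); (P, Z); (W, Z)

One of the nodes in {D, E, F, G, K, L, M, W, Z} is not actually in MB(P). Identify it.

D

By definition, MB(P) is built from P's parents, P's children, and the co-parents of P.
P's parents: K, L.
P's children: Z.
Parents of each child, excluding P:
  Z: E, F, G, M, W
MB(P) = {E, F, G, K, L, M, W, Z}.
D is neither a parent, child, nor co-parent of P, so it does not belong.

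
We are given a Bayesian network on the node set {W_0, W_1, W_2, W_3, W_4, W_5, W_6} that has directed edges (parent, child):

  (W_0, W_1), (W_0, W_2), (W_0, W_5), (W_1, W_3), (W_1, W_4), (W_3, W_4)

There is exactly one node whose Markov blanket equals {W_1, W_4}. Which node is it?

W_3

The target node must have every member of {W_1, W_4} as a parent, child, or co-parent, and no others.
Parents of W_3: W_1; children: W_4; co-parents: W_1.
These exactly cover the given set, so the node is W_3.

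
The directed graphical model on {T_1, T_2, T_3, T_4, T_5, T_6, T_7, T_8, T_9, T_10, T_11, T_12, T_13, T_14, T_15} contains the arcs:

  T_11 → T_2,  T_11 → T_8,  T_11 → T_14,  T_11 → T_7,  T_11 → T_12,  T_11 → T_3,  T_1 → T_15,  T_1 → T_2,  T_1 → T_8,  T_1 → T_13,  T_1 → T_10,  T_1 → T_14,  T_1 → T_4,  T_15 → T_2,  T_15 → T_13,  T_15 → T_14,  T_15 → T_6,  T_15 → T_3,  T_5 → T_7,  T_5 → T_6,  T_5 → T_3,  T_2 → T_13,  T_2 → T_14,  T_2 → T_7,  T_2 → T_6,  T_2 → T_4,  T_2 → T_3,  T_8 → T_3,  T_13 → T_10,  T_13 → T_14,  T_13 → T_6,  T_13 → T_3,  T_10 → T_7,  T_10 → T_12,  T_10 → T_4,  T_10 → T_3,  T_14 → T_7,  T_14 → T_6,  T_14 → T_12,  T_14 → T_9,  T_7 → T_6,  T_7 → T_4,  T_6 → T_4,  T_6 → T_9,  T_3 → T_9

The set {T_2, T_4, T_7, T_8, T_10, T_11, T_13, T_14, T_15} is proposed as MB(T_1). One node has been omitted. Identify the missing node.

T_6

Recall MB(v) = parents ∪ children ∪ spouses, where spouses are the other parents of v's children.
T_1's parents: none.
T_1's children: T_2, T_4, T_8, T_10, T_13, T_14, T_15.
Co-parents of T_1 (other parents of its children):
  T_15: —
  T_2: T_11, T_15
  T_8: T_11
  T_13: T_2, T_15
  T_10: T_13
  T_14: T_2, T_11, T_13, T_15
  T_4: T_2, T_6, T_7, T_10
MB(T_1) = {T_2, T_4, T_6, T_7, T_8, T_10, T_11, T_13, T_14, T_15}.
Comparing with the claimed set, T_6 is missing.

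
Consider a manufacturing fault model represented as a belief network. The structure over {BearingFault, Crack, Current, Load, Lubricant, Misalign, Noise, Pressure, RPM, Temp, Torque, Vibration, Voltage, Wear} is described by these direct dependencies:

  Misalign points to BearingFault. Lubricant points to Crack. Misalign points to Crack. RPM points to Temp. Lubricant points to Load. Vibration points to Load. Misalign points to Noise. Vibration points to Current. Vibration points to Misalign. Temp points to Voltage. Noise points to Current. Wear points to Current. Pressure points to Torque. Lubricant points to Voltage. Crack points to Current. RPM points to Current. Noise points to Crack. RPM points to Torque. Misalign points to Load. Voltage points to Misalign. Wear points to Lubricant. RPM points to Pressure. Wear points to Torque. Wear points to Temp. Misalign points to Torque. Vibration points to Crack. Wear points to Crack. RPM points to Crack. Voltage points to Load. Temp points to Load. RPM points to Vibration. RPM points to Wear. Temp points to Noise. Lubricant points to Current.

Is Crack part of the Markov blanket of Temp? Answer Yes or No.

No

Parents of Temp: RPM, Wear.
Children of Temp: Load, Noise, Voltage.
For each child, the remaining parents (spouses of Temp):
  Voltage also has parent Lubricant.
  Noise also has parent Misalign.
  parents(Load) \ {Temp} = {Lubricant, Misalign, Vibration, Voltage}.
MB(Temp) = {Load, Lubricant, Misalign, Noise, RPM, Vibration, Voltage, Wear}; Crack is not in this set.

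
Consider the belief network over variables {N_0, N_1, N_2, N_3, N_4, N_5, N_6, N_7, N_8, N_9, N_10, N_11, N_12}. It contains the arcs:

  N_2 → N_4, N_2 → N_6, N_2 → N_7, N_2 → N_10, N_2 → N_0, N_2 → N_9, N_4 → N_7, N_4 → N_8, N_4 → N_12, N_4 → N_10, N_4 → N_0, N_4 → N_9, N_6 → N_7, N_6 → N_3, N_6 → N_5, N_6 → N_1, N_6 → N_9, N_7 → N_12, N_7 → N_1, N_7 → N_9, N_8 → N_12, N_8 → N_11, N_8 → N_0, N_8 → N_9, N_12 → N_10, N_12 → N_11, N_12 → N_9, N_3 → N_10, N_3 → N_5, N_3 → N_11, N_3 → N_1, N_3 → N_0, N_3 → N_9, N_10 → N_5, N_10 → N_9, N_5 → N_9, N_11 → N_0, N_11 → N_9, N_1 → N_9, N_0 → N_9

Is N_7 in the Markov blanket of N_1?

N_7 is a parent of N_1.
So N_7 ∈ MB(N_1).

Yes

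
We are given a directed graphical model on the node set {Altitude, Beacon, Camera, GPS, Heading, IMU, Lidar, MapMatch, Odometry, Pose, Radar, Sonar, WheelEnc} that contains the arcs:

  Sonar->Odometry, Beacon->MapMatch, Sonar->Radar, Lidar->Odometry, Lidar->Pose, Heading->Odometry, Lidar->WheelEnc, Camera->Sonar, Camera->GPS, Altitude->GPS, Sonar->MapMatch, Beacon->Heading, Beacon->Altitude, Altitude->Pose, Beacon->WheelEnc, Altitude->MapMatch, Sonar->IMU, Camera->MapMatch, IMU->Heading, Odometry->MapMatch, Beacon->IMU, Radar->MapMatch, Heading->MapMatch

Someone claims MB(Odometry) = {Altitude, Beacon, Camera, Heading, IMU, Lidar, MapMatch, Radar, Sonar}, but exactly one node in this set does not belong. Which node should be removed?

By definition, MB(Odometry) is built from Odometry's parents, Odometry's children, and the co-parents of Odometry.
Ch(Odometry) = {MapMatch}.
Odometry has parents Heading, Lidar, Sonar.
For each child, the remaining parents (spouses of Odometry):
  MapMatch: Altitude, Beacon, Camera, Heading, Radar, Sonar
MB(Odometry) = {Altitude, Beacon, Camera, Heading, Lidar, MapMatch, Radar, Sonar}.
IMU is neither a parent, child, nor co-parent of Odometry, so it does not belong.

IMU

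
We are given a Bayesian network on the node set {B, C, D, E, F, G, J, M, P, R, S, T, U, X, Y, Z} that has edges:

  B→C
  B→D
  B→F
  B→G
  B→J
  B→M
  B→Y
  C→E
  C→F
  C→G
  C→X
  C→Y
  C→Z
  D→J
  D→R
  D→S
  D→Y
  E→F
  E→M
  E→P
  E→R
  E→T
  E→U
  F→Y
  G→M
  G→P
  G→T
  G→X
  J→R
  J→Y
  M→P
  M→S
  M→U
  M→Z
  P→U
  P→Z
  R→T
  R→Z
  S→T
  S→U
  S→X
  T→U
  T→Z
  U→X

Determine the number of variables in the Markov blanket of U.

Recall MB(v) = parents ∪ children ∪ spouses, where spouses are the other parents of v's children.
Pa(U) = {E, M, P, S, T}.
Children of U: X.
Parents of each child, excluding U:
  X: C, G, S
MB(U) = {C, E, G, M, P, S, T, X}, which has 8 nodes.

8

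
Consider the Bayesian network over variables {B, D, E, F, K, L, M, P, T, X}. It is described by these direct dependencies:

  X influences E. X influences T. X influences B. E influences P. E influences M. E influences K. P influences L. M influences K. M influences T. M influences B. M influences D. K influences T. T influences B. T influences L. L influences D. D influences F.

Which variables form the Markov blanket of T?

The Markov blanket of a node is its parents, its children, and the other parents of its children.
Parents of T: K, M, X.
T has children B, L.
Co-parents of T (other parents of its children):
  parents(B) \ {T} = {M, X}.
  L also has parent P.
MB(T) = {B, K, L, M, P, X}.

{B, K, L, M, P, X}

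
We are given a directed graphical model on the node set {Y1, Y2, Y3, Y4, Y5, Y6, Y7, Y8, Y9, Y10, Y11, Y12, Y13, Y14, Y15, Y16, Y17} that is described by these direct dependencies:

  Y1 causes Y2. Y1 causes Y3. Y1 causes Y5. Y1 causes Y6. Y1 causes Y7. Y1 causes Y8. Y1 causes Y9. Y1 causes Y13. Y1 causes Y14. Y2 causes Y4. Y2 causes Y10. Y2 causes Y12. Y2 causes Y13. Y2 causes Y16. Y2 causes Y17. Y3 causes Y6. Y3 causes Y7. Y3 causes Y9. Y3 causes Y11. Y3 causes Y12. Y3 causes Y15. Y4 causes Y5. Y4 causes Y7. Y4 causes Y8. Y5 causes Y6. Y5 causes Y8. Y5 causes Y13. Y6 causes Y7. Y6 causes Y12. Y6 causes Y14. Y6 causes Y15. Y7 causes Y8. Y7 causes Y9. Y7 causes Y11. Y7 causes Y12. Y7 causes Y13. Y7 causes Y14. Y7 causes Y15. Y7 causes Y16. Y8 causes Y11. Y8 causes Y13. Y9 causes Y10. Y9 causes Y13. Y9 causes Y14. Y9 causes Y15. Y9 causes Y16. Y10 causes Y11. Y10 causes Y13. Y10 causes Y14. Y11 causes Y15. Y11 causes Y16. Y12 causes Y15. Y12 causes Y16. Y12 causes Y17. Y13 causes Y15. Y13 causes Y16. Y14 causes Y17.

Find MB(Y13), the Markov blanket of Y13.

By definition, MB(Y13) is built from Y13's parents, Y13's children, and the co-parents of Y13.
Y13's parents: Y1, Y2, Y5, Y7, Y8, Y9, Y10.
Ch(Y13) = {Y15, Y16}.
Parents of each child, excluding Y13:
  Y15's other parents are Y3, Y6, Y7, Y9, Y11, Y12.
  parents(Y16) \ {Y13} = {Y2, Y7, Y9, Y11, Y12}.
MB(Y13) = {Y1, Y2, Y3, Y5, Y6, Y7, Y8, Y9, Y10, Y11, Y12, Y15, Y16}.

{Y1, Y2, Y3, Y5, Y6, Y7, Y8, Y9, Y10, Y11, Y12, Y15, Y16}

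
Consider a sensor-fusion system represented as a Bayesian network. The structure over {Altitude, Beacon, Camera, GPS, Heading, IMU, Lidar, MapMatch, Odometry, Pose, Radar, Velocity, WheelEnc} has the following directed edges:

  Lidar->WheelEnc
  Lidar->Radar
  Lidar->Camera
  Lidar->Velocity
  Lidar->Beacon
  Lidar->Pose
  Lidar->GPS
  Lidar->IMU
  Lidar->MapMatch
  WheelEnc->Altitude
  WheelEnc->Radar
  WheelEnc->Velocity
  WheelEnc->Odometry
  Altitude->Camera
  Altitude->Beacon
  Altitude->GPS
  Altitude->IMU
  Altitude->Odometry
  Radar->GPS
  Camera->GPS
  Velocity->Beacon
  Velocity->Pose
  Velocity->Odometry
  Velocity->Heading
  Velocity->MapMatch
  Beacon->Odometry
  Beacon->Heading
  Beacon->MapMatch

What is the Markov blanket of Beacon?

A node's Markov blanket = Pa ∪ Ch ∪ (parents of Ch other than the node itself).
Beacon has parents Altitude, Lidar, Velocity.
Ch(Beacon) = {Heading, MapMatch, Odometry}.
For each child, the remaining parents (spouses of Beacon):
  Odometry also has parents Altitude, Velocity, WheelEnc.
  Heading's other parent is Velocity.
  MapMatch also has parents Lidar, Velocity.
Taking the union gives {Altitude, Heading, Lidar, MapMatch, Odometry, Velocity, WheelEnc}.

{Altitude, Heading, Lidar, MapMatch, Odometry, Velocity, WheelEnc}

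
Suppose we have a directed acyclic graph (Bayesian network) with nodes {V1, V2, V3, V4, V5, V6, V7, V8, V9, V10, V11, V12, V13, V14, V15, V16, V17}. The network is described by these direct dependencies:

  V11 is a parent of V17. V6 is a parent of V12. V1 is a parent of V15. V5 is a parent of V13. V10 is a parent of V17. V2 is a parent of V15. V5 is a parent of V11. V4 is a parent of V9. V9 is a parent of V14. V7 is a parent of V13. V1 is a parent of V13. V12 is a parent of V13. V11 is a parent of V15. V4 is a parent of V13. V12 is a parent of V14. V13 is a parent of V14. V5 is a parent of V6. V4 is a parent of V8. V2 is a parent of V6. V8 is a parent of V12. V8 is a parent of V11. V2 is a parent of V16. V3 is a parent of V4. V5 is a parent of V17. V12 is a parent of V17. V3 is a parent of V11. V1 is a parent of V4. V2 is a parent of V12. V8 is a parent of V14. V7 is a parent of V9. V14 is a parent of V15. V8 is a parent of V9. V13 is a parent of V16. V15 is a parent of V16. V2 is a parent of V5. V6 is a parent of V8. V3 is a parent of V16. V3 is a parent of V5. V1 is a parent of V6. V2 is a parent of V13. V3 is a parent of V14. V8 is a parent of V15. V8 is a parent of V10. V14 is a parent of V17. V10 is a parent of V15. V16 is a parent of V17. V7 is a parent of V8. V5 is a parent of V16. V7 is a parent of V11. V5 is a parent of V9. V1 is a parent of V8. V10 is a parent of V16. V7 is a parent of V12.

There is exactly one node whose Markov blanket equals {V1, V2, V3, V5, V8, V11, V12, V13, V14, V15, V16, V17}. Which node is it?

The target node must have every member of {V1, V2, V3, V5, V8, V11, V12, V13, V14, V15, V16, V17} as a parent, child, or co-parent, and no others.
Parents of V10: V8; children: V15, V16, V17; co-parents: V1, V2, V3, V5, V8, V11, V12, V13, V14, V15, V16.
These exactly cover the given set, so the node is V10.

V10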